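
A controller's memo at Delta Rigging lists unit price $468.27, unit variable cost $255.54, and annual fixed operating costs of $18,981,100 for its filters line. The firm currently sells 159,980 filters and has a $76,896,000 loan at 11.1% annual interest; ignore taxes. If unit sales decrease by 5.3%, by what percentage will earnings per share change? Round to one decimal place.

Total contribution margin = 159,980 × $212.73 = $34,032,545.40.
Operating income = contribution − fixed costs = $34,032,545.40 − $18,981,100 = $15,051,445.40.
Interest = $8,535,456.00, so EBIT − I = $6,515,989.40.
DCL = total CM / (EBIT − I) = $34,032,545.40 / $6,515,989.40 = 5.2229.
%ΔEPS = DCL × %ΔSales = 5.2229 × -5.3% = -27.7%.

-27.7%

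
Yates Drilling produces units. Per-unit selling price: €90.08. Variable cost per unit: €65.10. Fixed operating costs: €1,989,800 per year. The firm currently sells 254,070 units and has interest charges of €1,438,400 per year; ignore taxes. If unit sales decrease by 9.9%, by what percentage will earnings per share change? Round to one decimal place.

-21.5%

Total contribution margin = 254,070 × €24.98 = €6,346,668.60.
Subtracting fixed costs: EBIT = €6,346,668.60 − €1,989,800 = €4,356,868.60.
Interest = €1,438,400.00, so EBIT − I = €2,918,468.60.
Degree of combined leverage = contribution ÷ (EBIT − I) = €6,346,668.60 ÷ €2,918,468.60 = 2.1747.
EPS therefore changes by 2.1747 × (-9.9%) = -21.5%.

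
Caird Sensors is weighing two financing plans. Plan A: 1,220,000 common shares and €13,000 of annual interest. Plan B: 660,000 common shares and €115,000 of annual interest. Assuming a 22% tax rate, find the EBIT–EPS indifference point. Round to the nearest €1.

€235,214

Set EPS_A = EPS_B: (EBIT − €13,000)(1 − 0.22) ÷ 1,220,000 = (EBIT − €115,000)(1 − 0.22) ÷ 660,000.
Cancelling (1 − t) and cross-multiplying: 660,000·(EBIT − 13,000) = 1,220,000·(EBIT − 115,000).
EBIT × (1,220,000 − 660,000) = 115,000 × 1,220,000 − 13,000 × 660,000 = 131,720,000,000, so EBIT = 131,720,000,000 ÷ 560,000 = 235,214.29.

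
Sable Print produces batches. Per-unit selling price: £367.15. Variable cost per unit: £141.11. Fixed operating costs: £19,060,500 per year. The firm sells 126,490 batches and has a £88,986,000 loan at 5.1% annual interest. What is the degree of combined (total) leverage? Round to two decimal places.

Contribution at this volume is 126,490 × £226.04 = £28,591,799.60.
Operating income = contribution − fixed costs = £28,591,799.60 − £19,060,500 = £9,531,299.60. Interest = £4,538,286.00.
DOL = £28,591,799.60 ÷ £9,531,299.60 = 2.9998; DFL = £9,531,299.60 ÷ £4,993,013.60 = 1.9089.
DCL = DOL × DFL = 2.9998 × 1.9089 = 5.7263.

5.73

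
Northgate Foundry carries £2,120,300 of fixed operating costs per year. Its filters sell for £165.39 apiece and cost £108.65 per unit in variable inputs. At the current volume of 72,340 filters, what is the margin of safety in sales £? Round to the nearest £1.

Each unit contributes £165.39 − £108.65 = £56.74. Break-even units = £2,120,300 ÷ £56.74 = 37,368.70; break-even revenue = 37,368.70 × £165.39 = £6,180,409.18.
Current sales = 72,340 × £165.39 = £11,964,312.60.
Margin of safety = £11,964,312.60 − £6,180,409.18 = £5,783,903.

£5,783,903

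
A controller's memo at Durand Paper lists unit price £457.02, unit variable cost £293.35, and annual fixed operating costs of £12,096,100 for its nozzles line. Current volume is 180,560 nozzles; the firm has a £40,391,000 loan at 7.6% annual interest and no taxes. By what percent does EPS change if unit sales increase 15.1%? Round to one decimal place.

At 180,560 units, contribution = 180,560 × £163.67 = £29,552,255.20.
EBIT = £29,552,255.20 − £12,096,100 = £17,456,155.20.
After interest of £3,069,716.00, pre-tax earnings = £14,386,439.20.
DCL = total CM / (EBIT − I) = £29,552,255.20 / £14,386,439.20 = 2.0542.
%ΔEPS = DCL × %ΔSales = 2.0542 × +15.1% = +31.0%.

+31.0%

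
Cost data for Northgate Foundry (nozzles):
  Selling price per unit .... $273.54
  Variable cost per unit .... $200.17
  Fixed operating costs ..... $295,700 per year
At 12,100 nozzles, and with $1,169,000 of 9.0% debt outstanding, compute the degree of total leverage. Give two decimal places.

Total contribution margin = 12,100 × $73.37 = $887,777.00.
Operating income = contribution − fixed costs = $887,777.00 − $295,700 = $592,077.00. Interest = $105,210.00.
DOL = $887,777.00 ÷ $592,077.00 = 1.4994; DFL = $592,077.00 ÷ $486,867.00 = 1.2161.
DCL = DOL × DFL = 1.4994 × 1.2161 = 1.8234.

1.82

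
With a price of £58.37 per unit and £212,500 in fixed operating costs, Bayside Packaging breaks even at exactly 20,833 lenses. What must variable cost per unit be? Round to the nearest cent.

Contribution per unit must be FC / Q = £212,500 / 20,833 = £10.2002.
Variable cost per unit = £58.37 − £10.2002 = £48.17.

£48.17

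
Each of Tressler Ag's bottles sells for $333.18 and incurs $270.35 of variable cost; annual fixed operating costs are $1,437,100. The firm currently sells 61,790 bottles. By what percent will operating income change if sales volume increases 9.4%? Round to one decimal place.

At 61,790 units, contribution = 61,790 × $62.83 = $3,882,265.70.
EBIT = $3,882,265.70 − $1,437,100 = $2,445,165.70.
Degree of operating leverage = $3,882,265.70 / $2,445,165.70 = 1.5877.
Operating income changes by 1.5877 × +9.4% = +14.9%.

+14.9%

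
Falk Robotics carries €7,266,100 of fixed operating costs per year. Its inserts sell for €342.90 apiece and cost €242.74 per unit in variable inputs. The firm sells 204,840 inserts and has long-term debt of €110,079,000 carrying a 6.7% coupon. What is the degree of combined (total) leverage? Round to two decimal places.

3.49

At 204,840 units, contribution = 204,840 × €100.16 = €20,516,774.40.
Subtracting fixed costs: EBIT = €20,516,774.40 − €7,266,100 = €13,250,674.40. Interest = €7,375,293.00, so EBIT − I = €5,875,381.40.
DCL = contribution ÷ (EBIT − I) = €20,516,774.40 ÷ €5,875,381.40 = 3.4920.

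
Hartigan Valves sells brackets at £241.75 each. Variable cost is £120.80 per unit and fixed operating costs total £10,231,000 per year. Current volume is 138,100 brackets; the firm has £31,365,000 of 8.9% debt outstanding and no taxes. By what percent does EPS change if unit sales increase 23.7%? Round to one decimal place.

+107.6%

At 138,100 units, contribution = 138,100 × £120.95 = £16,703,195.00.
EBIT = £16,703,195.00 − £10,231,000 = £6,472,195.00.
After interest of £2,791,485.00, pre-tax earnings = £3,680,710.00.
Degree of combined leverage = contribution ÷ (EBIT − I) = £16,703,195.00 ÷ £3,680,710.00 = 4.5380.
EPS therefore changes by 4.5380 × (+23.7%) = +107.6%.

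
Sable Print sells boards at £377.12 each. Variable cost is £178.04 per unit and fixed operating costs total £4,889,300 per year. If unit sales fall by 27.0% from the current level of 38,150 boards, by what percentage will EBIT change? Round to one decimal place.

At 38,150 units, contribution = 38,150 × £199.08 = £7,594,902.00.
EBIT = £7,594,902.00 − £4,889,300 = £2,705,602.00.
DOL = contribution ÷ EBIT = £7,594,902.00 ÷ £2,705,602.00 = 2.8071.
Operating income changes by 2.8071 × -27.0% = -75.8%.

-75.8%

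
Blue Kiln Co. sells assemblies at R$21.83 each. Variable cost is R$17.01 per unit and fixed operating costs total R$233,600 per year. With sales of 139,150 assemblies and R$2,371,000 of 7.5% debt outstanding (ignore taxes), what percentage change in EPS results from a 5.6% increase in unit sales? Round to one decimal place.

Contribution at this volume is 139,150 × R$4.82 = R$670,703.00.
Subtracting fixed costs: EBIT = R$670,703.00 − R$233,600 = R$437,103.00.
Interest = R$177,825.00, so EBIT − I = R$259,278.00.
Degree of combined leverage = contribution ÷ (EBIT − I) = R$670,703.00 ÷ R$259,278.00 = 2.5868.
EPS therefore changes by 2.5868 × (+5.6%) = +14.5%.

+14.5%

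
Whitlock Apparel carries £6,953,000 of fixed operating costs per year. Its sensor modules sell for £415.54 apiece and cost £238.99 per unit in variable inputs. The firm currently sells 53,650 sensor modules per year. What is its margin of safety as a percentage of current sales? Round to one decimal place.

26.6%

Each unit contributes £415.54 − £238.99 = £176.55. Break-even units = £6,953,000 ÷ £176.55 = 39,382.61; break-even revenue = 39,382.61 × £415.54 = £16,365,050.24.
Actual sales revenue = 53,650 × £415.54 = £22,293,721.00.
Margin of safety = (£22,293,721.00 − £16,365,050.24) ÷ £22,293,721.00 = 26.6%.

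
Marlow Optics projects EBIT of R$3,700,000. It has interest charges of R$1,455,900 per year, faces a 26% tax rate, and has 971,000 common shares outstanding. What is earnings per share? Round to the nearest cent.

Pre-tax income = R$3,700,000 − R$1,455,900.00 = R$2,244,100.00.
After tax at 26%: net income = R$2,244,100.00 × 0.74 = R$1,660,634.00.
EPS = R$1,660,634.00 ÷ 971,000 = R$1.71.

R$1.71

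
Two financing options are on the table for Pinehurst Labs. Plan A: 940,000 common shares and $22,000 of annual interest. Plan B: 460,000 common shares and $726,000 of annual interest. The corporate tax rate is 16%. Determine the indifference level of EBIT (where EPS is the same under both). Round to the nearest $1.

At indifference, (EBIT − 22,000)(1 − t)/940,000 = (EBIT − 726,000)(1 − t)/460,000.
Cancelling (1 − t) and cross-multiplying: 460,000·(EBIT − 22,000) = 940,000·(EBIT − 726,000).
Solving, EBIT = (726,000·940,000 − 22,000·460,000) / (940,000 − 460,000) = 672,320,000,000 / 480,000 = 1,400,666.67.

$1,400,667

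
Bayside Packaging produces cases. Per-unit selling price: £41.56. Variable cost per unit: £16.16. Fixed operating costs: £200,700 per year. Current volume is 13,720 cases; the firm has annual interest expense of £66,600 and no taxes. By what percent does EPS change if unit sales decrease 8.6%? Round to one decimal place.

At 13,720 units, contribution = 13,720 × £25.40 = £348,488.00.
Subtracting fixed costs: EBIT = £348,488.00 − £200,700 = £147,788.00.
Interest = £66,600.00, so EBIT − I = £81,188.00.
Degree of combined leverage = contribution ÷ (EBIT − I) = £348,488.00 ÷ £81,188.00 = 4.2924.
EPS therefore changes by 4.2924 × (-8.6%) = -36.9%.

-36.9%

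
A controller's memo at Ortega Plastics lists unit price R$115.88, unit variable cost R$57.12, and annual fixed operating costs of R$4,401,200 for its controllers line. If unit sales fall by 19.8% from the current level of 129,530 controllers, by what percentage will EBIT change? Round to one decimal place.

-46.9%

Total contribution margin = 129,530 × R$58.76 = R$7,611,182.80.
EBIT = R$7,611,182.80 − R$4,401,200 = R$3,209,982.80.
DOL = contribution ÷ EBIT = R$7,611,182.80 ÷ R$3,209,982.80 = 2.3711.
%ΔEBIT = DOL × %ΔSales = 2.3711 × -19.8% = -46.9%.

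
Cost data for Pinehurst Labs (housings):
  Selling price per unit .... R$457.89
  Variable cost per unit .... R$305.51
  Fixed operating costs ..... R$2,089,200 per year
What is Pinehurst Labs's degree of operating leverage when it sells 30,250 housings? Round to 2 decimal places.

1.83

Contribution at this volume is 30,250 × R$152.38 = R$4,609,495.00.
Subtracting fixed costs: EBIT = R$4,609,495.00 − R$2,089,200 = R$2,520,295.00.
Degree of operating leverage = R$4,609,495.00 / R$2,520,295.00 = 1.8290.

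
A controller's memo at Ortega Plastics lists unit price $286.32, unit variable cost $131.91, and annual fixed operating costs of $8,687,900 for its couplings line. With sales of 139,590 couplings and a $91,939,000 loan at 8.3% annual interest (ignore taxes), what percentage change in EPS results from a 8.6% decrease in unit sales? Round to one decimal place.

-35.4%

Total contribution margin = 139,590 × $154.41 = $21,554,091.90.
EBIT = $21,554,091.90 − $8,687,900 = $12,866,191.90.
Interest = $7,630,937.00, so EBIT − I = $5,235,254.90.
DCL = total CM / (EBIT − I) = $21,554,091.90 / $5,235,254.90 = 4.1171.
EPS therefore changes by 4.1171 × (-8.6%) = -35.4%.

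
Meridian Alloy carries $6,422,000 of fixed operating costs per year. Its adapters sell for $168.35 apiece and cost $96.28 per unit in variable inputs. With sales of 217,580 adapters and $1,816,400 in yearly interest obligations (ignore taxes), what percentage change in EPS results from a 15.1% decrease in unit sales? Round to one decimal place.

-31.8%

At 217,580 units, contribution = 217,580 × $72.07 = $15,680,990.60.
Subtracting fixed costs: EBIT = $15,680,990.60 − $6,422,000 = $9,258,990.60.
Interest = $1,816,400.00, so EBIT − I = $7,442,590.60.
DCL = total CM / (EBIT − I) = $15,680,990.60 / $7,442,590.60 = 2.1069.
EPS therefore changes by 2.1069 × (-15.1%) = -31.8%.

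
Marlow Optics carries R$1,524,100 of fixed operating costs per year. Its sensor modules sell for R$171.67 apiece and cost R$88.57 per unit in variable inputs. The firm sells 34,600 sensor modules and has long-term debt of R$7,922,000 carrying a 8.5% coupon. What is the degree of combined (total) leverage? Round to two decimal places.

Contribution at this volume is 34,600 × R$83.10 = R$2,875,260.00.
Operating income = contribution − fixed costs = R$2,875,260.00 − R$1,524,100 = R$1,351,160.00. Interest = R$673,370.00, so EBIT − I = R$677,790.00.
DCL = contribution ÷ (EBIT − I) = R$2,875,260.00 ÷ R$677,790.00 = 4.2421.

4.24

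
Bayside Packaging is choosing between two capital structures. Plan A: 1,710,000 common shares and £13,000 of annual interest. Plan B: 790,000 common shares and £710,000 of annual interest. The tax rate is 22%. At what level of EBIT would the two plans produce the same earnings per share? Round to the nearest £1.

£1,308,511

At indifference, (EBIT − 13,000)(1 − t)/1,710,000 = (EBIT − 710,000)(1 − t)/790,000.
The (1 − t) factor cancels: (EBIT − 13,000) × 790,000 = (EBIT − 710,000) × 1,710,000.
Solving, EBIT = (710,000·1,710,000 − 13,000·790,000) / (1,710,000 − 790,000) = 1,203,830,000,000 / 920,000 = 1,308,510.87.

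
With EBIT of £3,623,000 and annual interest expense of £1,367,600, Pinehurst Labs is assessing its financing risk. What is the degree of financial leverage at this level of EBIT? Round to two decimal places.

1.61

Interest = £1,367,600.00.
DFL = EBIT ÷ (EBIT − I) = £3,623,000 ÷ (£3,623,000 − £1,367,600.00) = £3,623,000 ÷ £2,255,400.00 = 1.6064.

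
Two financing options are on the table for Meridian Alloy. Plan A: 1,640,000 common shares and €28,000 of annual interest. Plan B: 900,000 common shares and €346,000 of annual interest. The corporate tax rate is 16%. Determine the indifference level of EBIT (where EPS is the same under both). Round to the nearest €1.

€732,757

Set EPS_A = EPS_B: (EBIT − €28,000)(1 − 0.16) ÷ 1,640,000 = (EBIT − €346,000)(1 − 0.16) ÷ 900,000.
Cancelling (1 − t) and cross-multiplying: 900,000·(EBIT − 28,000) = 1,640,000·(EBIT − 346,000).
Solving, EBIT = (346,000·1,640,000 − 28,000·900,000) / (1,640,000 − 900,000) = 542,240,000,000 / 740,000 = 732,756.76.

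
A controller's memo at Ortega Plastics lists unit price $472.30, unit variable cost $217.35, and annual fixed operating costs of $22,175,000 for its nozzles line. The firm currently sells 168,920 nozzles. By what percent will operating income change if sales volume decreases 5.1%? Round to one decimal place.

-10.5%

Total contribution margin = 168,920 × $254.95 = $43,066,154.00.
Operating income = contribution − fixed costs = $43,066,154.00 − $22,175,000 = $20,891,154.00.
DOL = contribution ÷ EBIT = $43,066,154.00 ÷ $20,891,154.00 = 2.0615.
Operating income changes by 2.0615 × -5.1% = -10.5%.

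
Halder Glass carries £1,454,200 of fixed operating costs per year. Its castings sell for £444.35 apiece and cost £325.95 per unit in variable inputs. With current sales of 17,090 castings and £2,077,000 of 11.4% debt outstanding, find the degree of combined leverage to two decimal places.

At 17,090 units, contribution = 17,090 × £118.40 = £2,023,456.00.
Operating income = contribution − fixed costs = £2,023,456.00 − £1,454,200 = £569,256.00. Interest = £236,778.00.
DOL = £2,023,456.00 ÷ £569,256.00 = 3.5546; DFL = £569,256.00 ÷ £332,478.00 = 1.7122.
Combined leverage = 3.5546 × 1.7122 = 6.0862.

6.09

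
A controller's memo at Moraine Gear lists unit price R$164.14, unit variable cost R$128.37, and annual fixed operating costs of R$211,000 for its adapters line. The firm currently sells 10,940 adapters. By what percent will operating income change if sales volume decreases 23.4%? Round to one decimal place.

Total contribution margin = 10,940 × R$35.77 = R$391,323.80.
EBIT = R$391,323.80 − R$211,000 = R$180,323.80.
DOL = contribution ÷ EBIT = R$391,323.80 ÷ R$180,323.80 = 2.1701.
%ΔEBIT = DOL × %ΔSales = 2.1701 × -23.4% = -50.8%.

-50.8%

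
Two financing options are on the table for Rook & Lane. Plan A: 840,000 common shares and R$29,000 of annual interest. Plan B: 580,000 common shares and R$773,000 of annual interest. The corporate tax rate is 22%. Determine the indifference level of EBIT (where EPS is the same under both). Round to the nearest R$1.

R$2,432,692

Set EPS_A = EPS_B: (EBIT − R$29,000)(1 − 0.22) ÷ 840,000 = (EBIT − R$773,000)(1 − 0.22) ÷ 580,000.
Cancelling (1 − t) and cross-multiplying: 580,000·(EBIT − 29,000) = 840,000·(EBIT − 773,000).
EBIT × (840,000 − 580,000) = 773,000 × 840,000 − 29,000 × 580,000 = 632,500,000,000, so EBIT = 632,500,000,000 ÷ 260,000 = 2,432,692.31.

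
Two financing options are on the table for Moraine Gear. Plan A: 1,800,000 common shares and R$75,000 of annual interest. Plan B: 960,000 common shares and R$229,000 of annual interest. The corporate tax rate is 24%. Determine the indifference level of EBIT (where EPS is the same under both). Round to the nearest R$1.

At indifference, (EBIT − 75,000)(1 − t)/1,800,000 = (EBIT − 229,000)(1 − t)/960,000.
The (1 − t) factor cancels: (EBIT − 75,000) × 960,000 = (EBIT − 229,000) × 1,800,000.
EBIT × (1,800,000 − 960,000) = 229,000 × 1,800,000 − 75,000 × 960,000 = 340,200,000,000, so EBIT = 340,200,000,000 ÷ 840,000 = 405,000.00.

R$405,000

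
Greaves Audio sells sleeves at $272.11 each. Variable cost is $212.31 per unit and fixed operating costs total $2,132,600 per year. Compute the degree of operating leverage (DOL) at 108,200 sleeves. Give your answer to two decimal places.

1.49

Total contribution margin = 108,200 × $59.80 = $6,470,360.00.
EBIT = $6,470,360.00 − $2,132,600 = $4,337,760.00.
DOL = contribution ÷ EBIT = $6,470,360.00 ÷ $4,337,760.00 = 1.4916.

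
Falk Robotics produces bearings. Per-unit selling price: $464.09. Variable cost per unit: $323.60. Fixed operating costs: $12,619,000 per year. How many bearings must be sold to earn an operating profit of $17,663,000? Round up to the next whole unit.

Unit CM = price − variable cost = $464.09 − $323.60 = $140.49.
Need Q such that Q × $140.49 − $12,619,000 = $17,663,000, i.e. Q = $30,282,000 / $140.49 = 215,545.59 → 215,546.

215,546 bearings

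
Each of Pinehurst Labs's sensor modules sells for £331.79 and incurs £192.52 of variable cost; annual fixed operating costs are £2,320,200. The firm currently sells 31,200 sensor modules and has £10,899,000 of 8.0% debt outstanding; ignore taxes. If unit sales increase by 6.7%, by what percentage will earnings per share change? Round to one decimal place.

At 31,200 units, contribution = 31,200 × £139.27 = £4,345,224.00.
EBIT = £4,345,224.00 − £2,320,200 = £2,025,024.00.
After interest of £871,920.00, pre-tax earnings = £1,153,104.00.
Degree of combined leverage = contribution ÷ (EBIT − I) = £4,345,224.00 ÷ £1,153,104.00 = 3.7683.
%ΔEPS = DCL × %ΔSales = 3.7683 × +6.7% = +25.2%.

+25.2%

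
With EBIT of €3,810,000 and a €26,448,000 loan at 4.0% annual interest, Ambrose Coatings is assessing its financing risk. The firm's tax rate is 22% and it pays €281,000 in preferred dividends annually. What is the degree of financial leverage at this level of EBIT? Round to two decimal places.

Interest = €1,057,920.00.
Preferred dividends grossed up pre-tax: €281,000 / (1 − 0.22) = €360,256.41.
DFL = EBIT ÷ [EBIT − I − D_p/(1−t)] = €3,810,000 ÷ [€3,810,000 − €1,057,920.00 − €360,256.41] = €3,810,000 ÷ €2,391,823.59 = 1.5929.

1.59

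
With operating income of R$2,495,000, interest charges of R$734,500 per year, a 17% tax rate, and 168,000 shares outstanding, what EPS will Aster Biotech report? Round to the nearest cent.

R$8.70

Pre-tax income = R$2,495,000 − R$734,500.00 = R$1,760,500.00.
After tax at 17%: net income = R$1,760,500.00 × 0.83 = R$1,461,215.00.
EPS = R$1,461,215.00 ÷ 168,000 = R$8.70.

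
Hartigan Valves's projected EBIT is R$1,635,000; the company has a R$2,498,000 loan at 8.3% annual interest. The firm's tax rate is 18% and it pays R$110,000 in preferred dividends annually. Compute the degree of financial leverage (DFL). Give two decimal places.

1.26

Annual interest charges come to R$207,334.00.
Pre-tax preferred-dividend burden = R$110,000 ÷ (1 − 0.18) = R$134,146.34.
DFL = EBIT ÷ [EBIT − I − D_p/(1−t)] = R$1,635,000 ÷ [R$1,635,000 − R$207,334.00 − R$134,146.34] = R$1,635,000 ÷ R$1,293,519.66 = 1.2640.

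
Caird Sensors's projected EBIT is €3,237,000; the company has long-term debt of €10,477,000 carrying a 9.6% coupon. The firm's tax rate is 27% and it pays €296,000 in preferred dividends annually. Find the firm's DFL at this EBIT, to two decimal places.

1.77

Interest = €1,005,792.00.
Pre-tax preferred-dividend burden = €296,000 ÷ (1 − 0.27) = €405,479.45.
DFL = EBIT ÷ [EBIT − I − D_p/(1−t)] = €3,237,000 ÷ [€3,237,000 − €1,005,792.00 − €405,479.45] = €3,237,000 ÷ €1,825,728.55 = 1.7730.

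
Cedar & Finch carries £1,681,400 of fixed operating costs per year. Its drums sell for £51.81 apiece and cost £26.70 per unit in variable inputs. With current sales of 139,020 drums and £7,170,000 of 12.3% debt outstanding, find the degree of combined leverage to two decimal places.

3.76

Contribution at this volume is 139,020 × £25.11 = £3,490,792.20.
Subtracting fixed costs: EBIT = £3,490,792.20 − £1,681,400 = £1,809,392.20. Interest = £881,910.00.
DOL = £3,490,792.20 ÷ £1,809,392.20 = 1.9293; DFL = £1,809,392.20 ÷ £927,482.20 = 1.9509.
Combined leverage = 1.9293 × 1.9509 = 3.7639.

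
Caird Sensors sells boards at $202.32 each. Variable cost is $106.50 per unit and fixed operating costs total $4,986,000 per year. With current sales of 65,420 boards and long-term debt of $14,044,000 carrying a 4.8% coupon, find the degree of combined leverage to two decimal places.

10.30

Total contribution margin = 65,420 × $95.82 = $6,268,544.40.
Subtracting fixed costs: EBIT = $6,268,544.40 − $4,986,000 = $1,282,544.40. Interest = $674,112.00.
DOL = $6,268,544.40 ÷ $1,282,544.40 = 4.8876; DFL = $1,282,544.40 ÷ $608,432.40 = 2.1079.
Combined leverage = 4.8876 × 2.1079 = 10.3026.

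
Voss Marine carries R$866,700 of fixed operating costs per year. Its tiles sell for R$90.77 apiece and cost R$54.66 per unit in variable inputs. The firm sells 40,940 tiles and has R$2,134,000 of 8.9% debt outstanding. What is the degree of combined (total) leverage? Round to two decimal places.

Total contribution margin = 40,940 × R$36.11 = R$1,478,343.40.
Operating income = contribution − fixed costs = R$1,478,343.40 − R$866,700 = R$611,643.40. Interest = R$189,926.00.
DOL = R$1,478,343.40 ÷ R$611,643.40 = 2.4170; DFL = R$611,643.40 ÷ R$421,717.40 = 1.4504.
DCL = DOL × DFL = 2.4170 × 1.4504 = 3.5056.

3.51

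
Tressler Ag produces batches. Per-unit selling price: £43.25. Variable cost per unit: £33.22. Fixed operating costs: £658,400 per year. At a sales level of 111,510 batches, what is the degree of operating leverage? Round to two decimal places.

Total contribution margin = 111,510 × £10.03 = £1,118,445.30.
Subtracting fixed costs: EBIT = £1,118,445.30 − £658,400 = £460,045.30.
So DOL = total CM / EBIT = £1,118,445.30 / £460,045.30 = 2.4312.

2.43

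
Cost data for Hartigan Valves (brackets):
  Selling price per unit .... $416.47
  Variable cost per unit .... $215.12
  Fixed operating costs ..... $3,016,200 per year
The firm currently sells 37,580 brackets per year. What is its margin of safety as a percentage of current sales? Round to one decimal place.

60.1%

Each unit contributes $416.47 − $215.12 = $201.35. Break-even units = $3,016,200 ÷ $201.35 = 14,979.89; break-even revenue = 14,979.89 × $416.47 = $6,238,673.03.
Actual sales revenue = 37,580 × $416.47 = $15,650,942.60.
Margin of safety = ($15,650,942.60 − $6,238,673.03) ÷ $15,650,942.60 = 60.1%.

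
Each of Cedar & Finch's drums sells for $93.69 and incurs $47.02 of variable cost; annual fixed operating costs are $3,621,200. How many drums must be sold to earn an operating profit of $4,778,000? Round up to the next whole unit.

Each unit contributes $93.69 − $47.02 = $46.67.
Need Q such that Q × $46.67 − $3,621,200 = $4,778,000, i.e. Q = $8,399,200 / $46.67 = 179,970.00 → 179,971.

179,971 drums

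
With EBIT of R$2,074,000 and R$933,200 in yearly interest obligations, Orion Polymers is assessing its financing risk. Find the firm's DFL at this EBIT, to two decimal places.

1.82

Annual interest charges come to R$933,200.00.
DFL = EBIT ÷ (EBIT − I) = R$2,074,000 ÷ (R$2,074,000 − R$933,200.00) = R$2,074,000 ÷ R$1,140,800.00 = 1.8180.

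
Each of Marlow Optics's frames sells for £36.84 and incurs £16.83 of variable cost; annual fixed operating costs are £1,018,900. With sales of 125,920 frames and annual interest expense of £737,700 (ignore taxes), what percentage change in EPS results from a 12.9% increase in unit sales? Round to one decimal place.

Total contribution margin = 125,920 × £20.01 = £2,519,659.20.
Operating income = contribution − fixed costs = £2,519,659.20 − £1,018,900 = £1,500,759.20.
Interest = £737,700.00, so EBIT − I = £763,059.20.
Degree of combined leverage = contribution ÷ (EBIT − I) = £2,519,659.20 ÷ £763,059.20 = 3.3020.
EPS therefore changes by 3.3020 × (+12.9%) = +42.6%.

+42.6%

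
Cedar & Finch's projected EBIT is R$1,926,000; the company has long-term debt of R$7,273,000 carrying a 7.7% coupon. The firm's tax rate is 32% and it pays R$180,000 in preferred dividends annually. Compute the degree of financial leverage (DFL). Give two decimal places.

Interest = R$560,021.00.
Preferred dividends grossed up pre-tax: R$180,000 / (1 − 0.32) = R$264,705.88.
DFL = EBIT ÷ [EBIT − I − D_p/(1−t)] = R$1,926,000 ÷ [R$1,926,000 − R$560,021.00 − R$264,705.88] = R$1,926,000 ÷ R$1,101,273.12 = 1.7489.

1.75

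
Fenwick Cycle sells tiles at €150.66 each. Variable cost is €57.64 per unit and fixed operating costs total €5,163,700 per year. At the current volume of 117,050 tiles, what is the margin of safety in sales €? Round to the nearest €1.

€9,271,358

Unit CM = price − variable cost = €150.66 − €57.64 = €93.02. Break-even units = €5,163,700 ÷ €93.02 = 55,511.72; break-even revenue = 55,511.72 × €150.66 = €8,363,395.42.
Actual sales revenue = 117,050 × €150.66 = €17,634,753.00.
Margin of safety = €17,634,753.00 − €8,363,395.42 = €9,271,358.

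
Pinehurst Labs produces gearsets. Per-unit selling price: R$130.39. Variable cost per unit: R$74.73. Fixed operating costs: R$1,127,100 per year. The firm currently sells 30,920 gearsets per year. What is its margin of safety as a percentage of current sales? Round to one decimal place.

34.5%

Each unit contributes R$130.39 − R$74.73 = R$55.66. Break-even units = R$1,127,100 ÷ R$55.66 = 20,249.73; break-even revenue = 20,249.73 × R$130.39 = R$2,640,362.36.
Current sales = 30,920 × R$130.39 = R$4,031,658.80.
Margin of safety = (R$4,031,658.80 − R$2,640,362.36) ÷ R$4,031,658.80 = 34.5%.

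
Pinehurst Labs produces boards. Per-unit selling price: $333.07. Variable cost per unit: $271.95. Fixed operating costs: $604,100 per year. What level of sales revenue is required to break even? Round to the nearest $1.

Contribution margin per unit = $333.07 − $271.95 = $61.12, a CM ratio of $61.12 ÷ $333.07 = 0.1835.
Break-even revenue = fixed costs × price ÷ CM = $604,100 × $333.07 ÷ $61.12 = $3,292,009.

$3,292,009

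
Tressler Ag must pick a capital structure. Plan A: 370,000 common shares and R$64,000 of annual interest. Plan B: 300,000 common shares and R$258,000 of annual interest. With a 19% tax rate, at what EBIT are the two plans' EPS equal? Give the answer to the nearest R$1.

R$1,089,429

Set EPS_A = EPS_B: (EBIT − R$64,000)(1 − 0.19) ÷ 370,000 = (EBIT − R$258,000)(1 − 0.19) ÷ 300,000.
The (1 − t) factor cancels: (EBIT − 64,000) × 300,000 = (EBIT − 258,000) × 370,000.
Solving, EBIT = (258,000·370,000 − 64,000·300,000) / (370,000 − 300,000) = 76,260,000,000 / 70,000 = 1,089,428.57.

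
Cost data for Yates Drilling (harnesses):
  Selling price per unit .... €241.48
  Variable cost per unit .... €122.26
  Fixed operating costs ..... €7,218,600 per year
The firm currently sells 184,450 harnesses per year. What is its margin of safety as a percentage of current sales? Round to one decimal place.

Each unit contributes €241.48 − €122.26 = €119.22. Break-even units = €7,218,600 ÷ €119.22 = 60,548.57; break-even revenue = 60,548.57 × €241.48 = €14,621,267.64.
Actual sales revenue = 184,450 × €241.48 = €44,540,986.00.
Margin of safety = (€44,540,986.00 − €14,621,267.64) ÷ €44,540,986.00 = 67.2%.

67.2%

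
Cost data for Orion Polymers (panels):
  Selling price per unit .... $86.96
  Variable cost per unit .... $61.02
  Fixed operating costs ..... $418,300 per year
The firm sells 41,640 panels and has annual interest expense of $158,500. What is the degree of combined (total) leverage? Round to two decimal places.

Contribution at this volume is 41,640 × $25.94 = $1,080,141.60.
Operating income = contribution − fixed costs = $1,080,141.60 − $418,300 = $661,841.60. Interest = $158,500.00, so EBIT − I = $503,341.60.
DCL = contribution ÷ (EBIT − I) = $1,080,141.60 ÷ $503,341.60 = 2.1459.

2.15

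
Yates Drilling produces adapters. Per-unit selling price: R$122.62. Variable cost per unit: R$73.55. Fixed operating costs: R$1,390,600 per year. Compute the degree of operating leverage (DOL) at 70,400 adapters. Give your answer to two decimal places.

1.67

At 70,400 units, contribution = 70,400 × R$49.07 = R$3,454,528.00.
Operating income = contribution − fixed costs = R$3,454,528.00 − R$1,390,600 = R$2,063,928.00.
DOL = contribution ÷ EBIT = R$3,454,528.00 ÷ R$2,063,928.00 = 1.6738.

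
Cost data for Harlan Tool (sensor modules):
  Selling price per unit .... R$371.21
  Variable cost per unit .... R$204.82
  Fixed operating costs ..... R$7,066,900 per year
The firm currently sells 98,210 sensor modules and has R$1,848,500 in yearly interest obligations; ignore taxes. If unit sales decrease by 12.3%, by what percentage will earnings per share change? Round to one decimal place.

-27.1%

Contribution at this volume is 98,210 × R$166.39 = R$16,341,161.90.
Operating income = contribution − fixed costs = R$16,341,161.90 − R$7,066,900 = R$9,274,261.90.
Interest = R$1,848,500.00, so EBIT − I = R$7,425,761.90.
Degree of combined leverage = contribution ÷ (EBIT − I) = R$16,341,161.90 ÷ R$7,425,761.90 = 2.2006.
EPS therefore changes by 2.2006 × (-12.3%) = -27.1%.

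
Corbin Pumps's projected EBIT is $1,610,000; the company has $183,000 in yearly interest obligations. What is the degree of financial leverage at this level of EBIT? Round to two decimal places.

Annual interest charges come to $183,000.00.
DFL = EBIT ÷ (EBIT − I) = $1,610,000 ÷ ($1,610,000 − $183,000.00) = $1,610,000 ÷ $1,427,000.00 = 1.1282.

1.13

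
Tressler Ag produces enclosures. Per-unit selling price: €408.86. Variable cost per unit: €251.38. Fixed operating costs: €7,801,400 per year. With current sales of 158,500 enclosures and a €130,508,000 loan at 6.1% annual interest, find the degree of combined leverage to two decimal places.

At 158,500 units, contribution = 158,500 × €157.48 = €24,960,580.00.
EBIT = €24,960,580.00 − €7,801,400 = €17,159,180.00. Interest = €7,960,988.00, so EBIT − I = €9,198,192.00.
Degree of total leverage = total CM / (EBIT − interest) = €24,960,580.00 / €9,198,192.00 = 2.7136.

2.71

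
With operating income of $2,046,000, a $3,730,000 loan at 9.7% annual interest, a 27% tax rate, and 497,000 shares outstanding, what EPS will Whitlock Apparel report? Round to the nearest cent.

$2.47

Pre-tax income = $2,046,000 − $361,810.00 = $1,684,190.00.
After tax at 27%: net income = $1,684,190.00 × 0.73 = $1,229,458.70.
Per share: $1,229,458.70 / 497,000 shares = $2.47.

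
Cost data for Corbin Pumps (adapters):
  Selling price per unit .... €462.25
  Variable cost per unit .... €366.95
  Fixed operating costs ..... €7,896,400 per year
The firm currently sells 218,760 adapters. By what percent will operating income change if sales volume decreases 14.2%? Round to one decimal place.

At 218,760 units, contribution = 218,760 × €95.30 = €20,847,828.00.
EBIT = €20,847,828.00 − €7,896,400 = €12,951,428.00.
Degree of operating leverage = €20,847,828.00 / €12,951,428.00 = 1.6097.
So EBIT moves 1.6097 × (-14.2%) = -22.9%.

-22.9%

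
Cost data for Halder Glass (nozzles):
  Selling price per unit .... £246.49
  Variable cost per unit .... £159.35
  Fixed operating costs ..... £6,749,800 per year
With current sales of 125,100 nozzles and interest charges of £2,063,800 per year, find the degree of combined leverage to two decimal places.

5.22

At 125,100 units, contribution = 125,100 × £87.14 = £10,901,214.00.
Subtracting fixed costs: EBIT = £10,901,214.00 − £6,749,800 = £4,151,414.00. Interest = £2,063,800.00.
DOL = £10,901,214.00 ÷ £4,151,414.00 = 2.6259; DFL = £4,151,414.00 ÷ £2,087,614.00 = 1.9886.
DCL = DOL × DFL = 2.6259 × 1.9886 = 5.2219.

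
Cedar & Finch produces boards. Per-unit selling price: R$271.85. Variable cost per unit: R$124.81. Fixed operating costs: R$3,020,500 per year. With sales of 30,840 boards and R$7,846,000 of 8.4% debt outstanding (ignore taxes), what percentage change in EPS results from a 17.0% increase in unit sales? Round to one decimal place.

+90.1%

At 30,840 units, contribution = 30,840 × R$147.04 = R$4,534,713.60.
Subtracting fixed costs: EBIT = R$4,534,713.60 − R$3,020,500 = R$1,514,213.60.
After interest of R$659,064.00, pre-tax earnings = R$855,149.60.
Degree of combined leverage = contribution ÷ (EBIT − I) = R$4,534,713.60 ÷ R$855,149.60 = 5.3028.
%ΔEPS = DCL × %ΔSales = 5.3028 × +17.0% = +90.1%.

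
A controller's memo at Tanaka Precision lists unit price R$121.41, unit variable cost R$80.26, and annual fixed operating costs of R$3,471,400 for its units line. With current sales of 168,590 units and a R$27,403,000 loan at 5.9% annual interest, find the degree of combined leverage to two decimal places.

At 168,590 units, contribution = 168,590 × R$41.15 = R$6,937,478.50.
Operating income = contribution − fixed costs = R$6,937,478.50 − R$3,471,400 = R$3,466,078.50. Interest = R$1,616,777.00.
DOL = R$6,937,478.50 ÷ R$3,466,078.50 = 2.0015; DFL = R$3,466,078.50 ÷ R$1,849,301.50 = 1.8743.
Combined leverage = 2.0015 × 1.8743 = 3.7514.

3.75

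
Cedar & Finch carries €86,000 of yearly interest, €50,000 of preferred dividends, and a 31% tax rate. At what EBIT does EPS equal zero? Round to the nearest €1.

Preferred dividends are paid after tax, so their pre-tax equivalent is €50,000 ÷ (1 − 0.31) = €72,463.77.
Financial break-even EBIT = interest + D_p ÷ (1 − t) = €86,000 + €72,463.77 = €158,463.77.

€158,464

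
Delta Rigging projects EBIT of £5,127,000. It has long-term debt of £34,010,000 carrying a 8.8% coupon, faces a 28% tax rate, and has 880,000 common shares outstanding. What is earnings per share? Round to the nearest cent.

Pre-tax income = £5,127,000 − £2,992,880.00 = £2,134,120.00.
After tax at 28%: net income = £2,134,120.00 × 0.72 = £1,536,566.40.
Per share: £1,536,566.40 / 880,000 shares = £1.75.

£1.75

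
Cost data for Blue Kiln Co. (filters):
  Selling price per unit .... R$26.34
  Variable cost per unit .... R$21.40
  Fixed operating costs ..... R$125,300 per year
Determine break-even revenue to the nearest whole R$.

CM per unit = R$26.34 − R$21.40 = R$4.94; CM ratio = R$4.94 / R$26.34 = 0.1875.
Break-even sales = FC ÷ CM ratio = R$125,300 × R$26.34 / R$4.94 = R$668,098.

R$668,098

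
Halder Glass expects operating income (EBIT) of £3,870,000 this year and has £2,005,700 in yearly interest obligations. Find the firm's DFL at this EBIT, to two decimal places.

2.08

Annual interest charges come to £2,005,700.00.
DFL = EBIT ÷ (EBIT − I) = £3,870,000 ÷ (£3,870,000 − £2,005,700.00) = £3,870,000 ÷ £1,864,300.00 = 2.0758.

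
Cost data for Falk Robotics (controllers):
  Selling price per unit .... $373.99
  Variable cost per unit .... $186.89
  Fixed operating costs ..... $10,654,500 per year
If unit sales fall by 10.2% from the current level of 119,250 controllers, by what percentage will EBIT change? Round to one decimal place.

Total contribution margin = 119,250 × $187.10 = $22,311,675.00.
EBIT = $22,311,675.00 − $10,654,500 = $11,657,175.00.
DOL = contribution ÷ EBIT = $22,311,675.00 ÷ $11,657,175.00 = 1.9140.
So EBIT moves 1.9140 × (-10.2%) = -19.5%.

-19.5%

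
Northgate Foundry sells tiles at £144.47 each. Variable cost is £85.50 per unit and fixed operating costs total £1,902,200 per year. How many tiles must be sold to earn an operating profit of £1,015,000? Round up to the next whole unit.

Each unit contributes £144.47 − £85.50 = £58.97.
Units = (FC + target) / CM = (£1,902,200 + £1,015,000) / £58.97 = 49,469.22, so 49,470 tiles.

49,470 tiles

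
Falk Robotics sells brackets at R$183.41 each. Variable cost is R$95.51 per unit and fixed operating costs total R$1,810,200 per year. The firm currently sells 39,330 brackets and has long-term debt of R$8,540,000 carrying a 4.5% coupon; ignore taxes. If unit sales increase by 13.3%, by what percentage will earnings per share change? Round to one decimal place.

Contribution at this volume is 39,330 × R$87.90 = R$3,457,107.00.
Subtracting fixed costs: EBIT = R$3,457,107.00 − R$1,810,200 = R$1,646,907.00.
After interest of R$384,300.00, pre-tax earnings = R$1,262,607.00.
DCL = total CM / (EBIT − I) = R$3,457,107.00 / R$1,262,607.00 = 2.7381.
EPS therefore changes by 2.7381 × (+13.3%) = +36.4%.

+36.4%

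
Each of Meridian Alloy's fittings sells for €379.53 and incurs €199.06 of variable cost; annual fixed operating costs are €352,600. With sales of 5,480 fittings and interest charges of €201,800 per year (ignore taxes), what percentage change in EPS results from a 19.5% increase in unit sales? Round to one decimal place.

+44.4%

Total contribution margin = 5,480 × €180.47 = €988,975.60.
Operating income = contribution − fixed costs = €988,975.60 − €352,600 = €636,375.60.
After interest of €201,800.00, pre-tax earnings = €434,575.60.
Degree of combined leverage = contribution ÷ (EBIT − I) = €988,975.60 ÷ €434,575.60 = 2.2757.
EPS therefore changes by 2.2757 × (+19.5%) = +44.4%.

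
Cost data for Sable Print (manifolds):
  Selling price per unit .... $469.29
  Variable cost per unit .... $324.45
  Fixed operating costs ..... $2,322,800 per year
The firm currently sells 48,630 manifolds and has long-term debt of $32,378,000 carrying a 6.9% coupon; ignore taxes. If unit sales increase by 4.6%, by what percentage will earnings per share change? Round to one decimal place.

At 48,630 units, contribution = 48,630 × $144.84 = $7,043,569.20.
Subtracting fixed costs: EBIT = $7,043,569.20 − $2,322,800 = $4,720,769.20.
Interest = $2,234,082.00, so EBIT − I = $2,486,687.20.
DCL = total CM / (EBIT − I) = $7,043,569.20 / $2,486,687.20 = 2.8325.
%ΔEPS = DCL × %ΔSales = 2.8325 × +4.6% = +13.0%.

+13.0%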